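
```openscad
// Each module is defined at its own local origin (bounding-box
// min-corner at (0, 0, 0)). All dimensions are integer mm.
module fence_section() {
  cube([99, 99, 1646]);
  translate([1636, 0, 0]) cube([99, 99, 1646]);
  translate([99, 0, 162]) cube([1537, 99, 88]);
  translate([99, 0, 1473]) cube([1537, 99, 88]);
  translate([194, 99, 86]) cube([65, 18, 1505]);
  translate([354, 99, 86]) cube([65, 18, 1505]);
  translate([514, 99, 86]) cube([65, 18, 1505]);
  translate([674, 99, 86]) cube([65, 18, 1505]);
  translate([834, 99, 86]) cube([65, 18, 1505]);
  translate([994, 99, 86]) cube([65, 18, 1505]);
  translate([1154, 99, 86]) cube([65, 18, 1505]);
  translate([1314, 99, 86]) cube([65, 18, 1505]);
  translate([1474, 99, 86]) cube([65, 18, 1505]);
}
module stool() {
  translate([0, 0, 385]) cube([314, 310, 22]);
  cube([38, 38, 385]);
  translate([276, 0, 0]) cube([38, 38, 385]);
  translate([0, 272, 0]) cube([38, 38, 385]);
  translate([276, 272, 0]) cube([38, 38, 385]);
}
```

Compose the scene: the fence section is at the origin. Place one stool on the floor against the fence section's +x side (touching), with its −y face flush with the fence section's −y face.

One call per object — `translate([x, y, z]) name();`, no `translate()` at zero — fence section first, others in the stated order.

fence_section();
translate([1735, 0, 0]) stool();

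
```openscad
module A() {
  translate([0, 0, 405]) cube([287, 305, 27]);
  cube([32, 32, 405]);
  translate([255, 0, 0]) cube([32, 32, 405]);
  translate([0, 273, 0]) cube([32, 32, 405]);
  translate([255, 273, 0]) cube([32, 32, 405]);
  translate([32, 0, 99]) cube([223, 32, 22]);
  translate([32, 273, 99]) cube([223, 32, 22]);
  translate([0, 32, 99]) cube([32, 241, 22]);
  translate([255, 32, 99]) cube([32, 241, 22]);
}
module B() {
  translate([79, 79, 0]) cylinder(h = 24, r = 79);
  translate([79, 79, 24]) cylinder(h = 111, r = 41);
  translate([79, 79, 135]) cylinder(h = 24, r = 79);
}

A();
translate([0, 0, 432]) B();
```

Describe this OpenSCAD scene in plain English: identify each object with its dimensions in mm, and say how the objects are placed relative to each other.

A is a four-legged stool. The seat is a 287×305×27 mm slab whose top surface is at z = 432 mm; four square legs, each 32×32 mm in cross-section, run from the floor (z = 0) to the underside of the seat, each flush with a corner of the seat. Four stretchers, 32 mm wide and 22 mm tall, connect adjacent legs with their undersides at z = 99 mm, each running between the inner faces of the legs it joins and aligned with the legs' outer faces on the other axis.

B is a spool: two coaxial disc flanges of radius 79 mm and thickness 24 mm, joined by a core cylinder of radius 41 mm and height 111 mm. The lower flange rests on z = 0 and the three cylinders share a vertical axis.

The spool is on top of the stool.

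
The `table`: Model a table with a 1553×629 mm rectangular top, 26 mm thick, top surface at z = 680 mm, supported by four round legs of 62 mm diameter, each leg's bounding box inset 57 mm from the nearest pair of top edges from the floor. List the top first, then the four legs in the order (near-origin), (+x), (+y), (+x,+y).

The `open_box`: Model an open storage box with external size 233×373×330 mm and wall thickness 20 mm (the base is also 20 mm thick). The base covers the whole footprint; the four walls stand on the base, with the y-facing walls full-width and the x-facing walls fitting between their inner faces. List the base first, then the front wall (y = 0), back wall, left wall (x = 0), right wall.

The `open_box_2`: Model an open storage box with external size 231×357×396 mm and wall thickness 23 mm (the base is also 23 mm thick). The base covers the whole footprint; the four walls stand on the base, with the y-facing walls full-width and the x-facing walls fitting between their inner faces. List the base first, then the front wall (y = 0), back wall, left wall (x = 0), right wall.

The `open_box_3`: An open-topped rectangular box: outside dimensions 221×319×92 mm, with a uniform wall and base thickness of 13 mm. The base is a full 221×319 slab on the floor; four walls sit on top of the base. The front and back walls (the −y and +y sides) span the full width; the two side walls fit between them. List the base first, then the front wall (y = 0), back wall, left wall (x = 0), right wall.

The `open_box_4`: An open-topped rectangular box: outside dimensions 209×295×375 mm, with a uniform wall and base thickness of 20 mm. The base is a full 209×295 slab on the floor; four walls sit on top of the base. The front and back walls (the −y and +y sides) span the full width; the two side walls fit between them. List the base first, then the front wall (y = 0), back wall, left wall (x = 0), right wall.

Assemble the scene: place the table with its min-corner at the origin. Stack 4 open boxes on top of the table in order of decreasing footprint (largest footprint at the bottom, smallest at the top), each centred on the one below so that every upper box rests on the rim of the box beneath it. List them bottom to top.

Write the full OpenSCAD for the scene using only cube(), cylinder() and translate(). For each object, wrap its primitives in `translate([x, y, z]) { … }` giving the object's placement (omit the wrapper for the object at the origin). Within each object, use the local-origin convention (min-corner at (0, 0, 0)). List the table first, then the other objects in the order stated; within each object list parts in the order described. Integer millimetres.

translate([0, 0, 654]) cube([1553, 629, 26]);
translate([88, 88, 0]) cylinder(h = 654, r = 31);
translate([1465, 88, 0]) cylinder(h = 654, r = 31);
translate([88, 541, 0]) cylinder(h = 654, r = 31);
translate([1465, 541, 0]) cylinder(h = 654, r = 31);
translate([660, 128, 680]) {
  cube([233, 373, 20]);
  translate([0, 0, 20]) cube([233, 20, 310]);
  translate([0, 353, 20]) cube([233, 20, 310]);
  translate([0, 20, 20]) cube([20, 333, 310]);
  translate([213, 20, 20]) cube([20, 333, 310]);
}
translate([661, 136, 1010]) {
  cube([231, 357, 23]);
  translate([0, 0, 23]) cube([231, 23, 373]);
  translate([0, 334, 23]) cube([231, 23, 373]);
  translate([0, 23, 23]) cube([23, 311, 373]);
  translate([208, 23, 23]) cube([23, 311, 373]);
}
translate([666, 155, 1406]) {
  cube([221, 319, 13]);
  translate([0, 0, 13]) cube([221, 13, 79]);
  translate([0, 306, 13]) cube([221, 13, 79]);
  translate([0, 13, 13]) cube([13, 293, 79]);
  translate([208, 13, 13]) cube([13, 293, 79]);
}
translate([672, 167, 1498]) {
  cube([209, 295, 20]);
  translate([0, 0, 20]) cube([209, 20, 355]);
  translate([0, 275, 20]) cube([209, 20, 355]);
  translate([0, 20, 20]) cube([20, 255, 355]);
  translate([189, 20, 20]) cube([20, 255, 355]);
}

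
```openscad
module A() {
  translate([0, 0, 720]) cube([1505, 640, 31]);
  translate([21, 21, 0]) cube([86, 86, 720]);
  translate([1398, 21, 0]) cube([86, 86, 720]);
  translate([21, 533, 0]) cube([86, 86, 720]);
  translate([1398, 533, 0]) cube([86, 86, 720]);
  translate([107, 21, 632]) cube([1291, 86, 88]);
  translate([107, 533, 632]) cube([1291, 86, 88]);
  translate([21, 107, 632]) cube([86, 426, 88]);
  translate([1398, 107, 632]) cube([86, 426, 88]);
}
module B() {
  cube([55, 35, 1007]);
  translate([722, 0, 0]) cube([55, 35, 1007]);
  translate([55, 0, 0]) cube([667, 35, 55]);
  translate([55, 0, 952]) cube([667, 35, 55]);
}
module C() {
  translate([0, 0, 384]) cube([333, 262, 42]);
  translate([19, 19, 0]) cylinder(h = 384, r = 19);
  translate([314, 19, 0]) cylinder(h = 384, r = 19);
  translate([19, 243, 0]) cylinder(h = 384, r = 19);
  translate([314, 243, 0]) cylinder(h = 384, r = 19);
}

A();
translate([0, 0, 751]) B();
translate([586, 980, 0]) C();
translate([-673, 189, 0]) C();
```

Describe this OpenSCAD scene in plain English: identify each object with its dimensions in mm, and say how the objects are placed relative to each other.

A is a table with a 1505×640 mm rectangular top, 31 mm thick, top surface at z = 751 mm, supported by four 86×86 mm square legs, each inset 21 mm from the nearest pair of top edges, running from the floor. Four apron rails, 86 mm thick and 88 mm tall, run between adjacent legs with their top edges flush with the underside of the top and their outer faces flush with the legs' outer faces.

B is a rectangular picture frame lying in the x–z plane (depth along y). The opening is 667 mm wide (x) by 897 mm tall (z), surrounded by a border 55 mm wide on all four sides. The frame is 35 mm deep and is made of two full-height vertical stiles with two horizontal rails fitted between them.

C is a four-legged stool. The seat is a 333×262×42 mm slab whose top surface is at z = 426 mm; four round legs, each 38 mm in diameter, run from the floor (z = 0) to the underside of the seat, each leg's axis is inset half a diameter from the nearest pair of seat edges (so the leg's bounding box is flush with the corner).

The picture frame is on top of the table. Two stools sit around the table at the +y, −x sides.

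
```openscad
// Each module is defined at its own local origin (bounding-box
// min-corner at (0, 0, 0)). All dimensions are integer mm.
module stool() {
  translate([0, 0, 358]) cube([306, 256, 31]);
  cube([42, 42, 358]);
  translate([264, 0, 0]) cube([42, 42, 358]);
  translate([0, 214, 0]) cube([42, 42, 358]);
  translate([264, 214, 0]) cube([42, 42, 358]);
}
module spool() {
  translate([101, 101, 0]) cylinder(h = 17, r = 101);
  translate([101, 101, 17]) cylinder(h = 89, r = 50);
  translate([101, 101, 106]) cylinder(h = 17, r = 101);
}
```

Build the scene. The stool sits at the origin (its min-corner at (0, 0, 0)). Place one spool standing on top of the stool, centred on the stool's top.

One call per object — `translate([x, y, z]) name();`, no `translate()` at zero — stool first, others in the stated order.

stool();
translate([52, 27, 389]) spool();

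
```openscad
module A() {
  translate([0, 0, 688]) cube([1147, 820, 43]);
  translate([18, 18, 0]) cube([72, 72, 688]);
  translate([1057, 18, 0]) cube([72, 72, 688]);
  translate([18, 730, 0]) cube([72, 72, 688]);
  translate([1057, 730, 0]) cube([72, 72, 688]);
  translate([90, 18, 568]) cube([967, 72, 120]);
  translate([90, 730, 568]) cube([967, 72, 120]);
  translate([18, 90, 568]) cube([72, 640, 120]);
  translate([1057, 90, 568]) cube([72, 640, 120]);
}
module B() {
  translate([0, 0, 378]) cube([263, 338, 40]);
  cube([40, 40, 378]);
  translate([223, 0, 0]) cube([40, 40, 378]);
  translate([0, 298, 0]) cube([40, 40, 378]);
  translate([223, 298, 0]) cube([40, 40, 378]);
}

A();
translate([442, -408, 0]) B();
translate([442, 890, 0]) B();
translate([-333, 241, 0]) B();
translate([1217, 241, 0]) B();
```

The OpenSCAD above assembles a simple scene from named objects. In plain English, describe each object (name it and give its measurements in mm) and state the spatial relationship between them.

A is a rectangular dining table. The top is 1147×820×43 mm with its upper surface at z = 731 mm. It stands on four 72×72 mm square legs, each inset 18 mm from the nearest pair of top edges, running from the floor to the underside of the top. Four apron rails, 72 mm thick and 120 mm tall, run between adjacent legs with their top edges flush with the underside of the top and their outer faces flush with the legs' outer faces.

B is a four-legged stool. The seat is a 263×338×40 mm slab whose top surface is at z = 418 mm; four square legs, each 40×40 mm in cross-section, run from the floor (z = 0) to the underside of the seat, each flush with a corner of the seat.

Four stools sit around the table at the −y, +y, −x, +x sides.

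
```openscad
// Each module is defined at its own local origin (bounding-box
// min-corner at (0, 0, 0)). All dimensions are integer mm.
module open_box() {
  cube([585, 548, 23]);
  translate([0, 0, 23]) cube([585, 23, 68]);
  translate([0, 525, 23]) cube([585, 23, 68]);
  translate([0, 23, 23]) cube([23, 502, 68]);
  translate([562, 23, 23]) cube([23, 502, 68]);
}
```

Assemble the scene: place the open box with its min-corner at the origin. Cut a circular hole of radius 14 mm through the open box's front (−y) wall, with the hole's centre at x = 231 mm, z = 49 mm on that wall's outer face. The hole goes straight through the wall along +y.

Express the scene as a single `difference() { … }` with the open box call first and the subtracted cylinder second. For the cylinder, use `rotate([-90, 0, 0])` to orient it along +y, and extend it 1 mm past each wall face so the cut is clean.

difference() {
  open_box();
  translate([231, -1, 49]) rotate([-90, 0, 0]) cylinder(h = 25, r = 14);
}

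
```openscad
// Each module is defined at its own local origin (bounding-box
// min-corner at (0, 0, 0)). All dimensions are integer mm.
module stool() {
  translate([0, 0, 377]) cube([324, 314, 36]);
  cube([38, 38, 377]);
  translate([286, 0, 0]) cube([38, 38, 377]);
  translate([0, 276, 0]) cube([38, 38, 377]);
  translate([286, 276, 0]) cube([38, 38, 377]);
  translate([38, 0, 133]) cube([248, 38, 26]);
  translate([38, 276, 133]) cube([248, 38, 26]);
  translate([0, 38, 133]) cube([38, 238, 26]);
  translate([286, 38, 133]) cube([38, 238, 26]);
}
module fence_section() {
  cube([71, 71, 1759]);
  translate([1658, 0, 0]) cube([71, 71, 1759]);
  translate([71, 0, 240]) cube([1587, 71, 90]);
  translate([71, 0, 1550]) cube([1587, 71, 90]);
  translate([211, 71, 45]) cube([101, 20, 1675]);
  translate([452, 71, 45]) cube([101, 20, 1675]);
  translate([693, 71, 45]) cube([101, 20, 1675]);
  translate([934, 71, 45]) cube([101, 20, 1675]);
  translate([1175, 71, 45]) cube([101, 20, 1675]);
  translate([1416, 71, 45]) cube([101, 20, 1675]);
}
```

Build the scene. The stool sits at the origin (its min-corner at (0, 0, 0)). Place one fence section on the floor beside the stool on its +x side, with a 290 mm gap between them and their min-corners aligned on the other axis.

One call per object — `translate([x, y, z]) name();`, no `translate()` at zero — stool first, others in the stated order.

stool();
translate([614, 0, 0]) fence_section();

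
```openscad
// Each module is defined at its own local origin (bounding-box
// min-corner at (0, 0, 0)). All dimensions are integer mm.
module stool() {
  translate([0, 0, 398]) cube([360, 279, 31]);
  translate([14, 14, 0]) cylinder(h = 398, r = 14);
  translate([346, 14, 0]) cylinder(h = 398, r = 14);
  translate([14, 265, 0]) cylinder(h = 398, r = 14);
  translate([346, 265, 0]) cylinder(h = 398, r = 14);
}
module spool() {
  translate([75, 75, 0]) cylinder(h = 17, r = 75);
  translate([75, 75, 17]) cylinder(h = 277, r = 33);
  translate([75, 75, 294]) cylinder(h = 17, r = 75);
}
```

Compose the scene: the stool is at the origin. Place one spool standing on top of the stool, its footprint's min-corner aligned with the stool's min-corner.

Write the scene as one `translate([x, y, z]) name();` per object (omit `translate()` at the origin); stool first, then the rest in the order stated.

stool();
translate([0, 0, 429]) spool();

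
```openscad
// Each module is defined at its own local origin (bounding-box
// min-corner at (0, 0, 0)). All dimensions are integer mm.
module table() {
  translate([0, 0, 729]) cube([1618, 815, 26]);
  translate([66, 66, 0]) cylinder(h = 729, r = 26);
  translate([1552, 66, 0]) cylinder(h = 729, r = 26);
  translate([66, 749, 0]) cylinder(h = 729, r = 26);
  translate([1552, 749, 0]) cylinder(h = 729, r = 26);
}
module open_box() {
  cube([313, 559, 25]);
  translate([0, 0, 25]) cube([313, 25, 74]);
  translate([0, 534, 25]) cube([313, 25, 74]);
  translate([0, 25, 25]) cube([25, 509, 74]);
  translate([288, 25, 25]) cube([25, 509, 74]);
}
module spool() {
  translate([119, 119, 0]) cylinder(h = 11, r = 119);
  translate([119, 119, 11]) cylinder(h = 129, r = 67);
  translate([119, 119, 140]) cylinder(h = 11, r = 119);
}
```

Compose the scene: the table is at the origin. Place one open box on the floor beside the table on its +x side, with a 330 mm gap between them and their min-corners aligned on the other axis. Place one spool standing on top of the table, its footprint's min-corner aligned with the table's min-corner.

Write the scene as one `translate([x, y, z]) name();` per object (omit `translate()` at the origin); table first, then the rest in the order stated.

table();
translate([1948, 0, 0]) open_box();
translate([0, 0, 755]) spool();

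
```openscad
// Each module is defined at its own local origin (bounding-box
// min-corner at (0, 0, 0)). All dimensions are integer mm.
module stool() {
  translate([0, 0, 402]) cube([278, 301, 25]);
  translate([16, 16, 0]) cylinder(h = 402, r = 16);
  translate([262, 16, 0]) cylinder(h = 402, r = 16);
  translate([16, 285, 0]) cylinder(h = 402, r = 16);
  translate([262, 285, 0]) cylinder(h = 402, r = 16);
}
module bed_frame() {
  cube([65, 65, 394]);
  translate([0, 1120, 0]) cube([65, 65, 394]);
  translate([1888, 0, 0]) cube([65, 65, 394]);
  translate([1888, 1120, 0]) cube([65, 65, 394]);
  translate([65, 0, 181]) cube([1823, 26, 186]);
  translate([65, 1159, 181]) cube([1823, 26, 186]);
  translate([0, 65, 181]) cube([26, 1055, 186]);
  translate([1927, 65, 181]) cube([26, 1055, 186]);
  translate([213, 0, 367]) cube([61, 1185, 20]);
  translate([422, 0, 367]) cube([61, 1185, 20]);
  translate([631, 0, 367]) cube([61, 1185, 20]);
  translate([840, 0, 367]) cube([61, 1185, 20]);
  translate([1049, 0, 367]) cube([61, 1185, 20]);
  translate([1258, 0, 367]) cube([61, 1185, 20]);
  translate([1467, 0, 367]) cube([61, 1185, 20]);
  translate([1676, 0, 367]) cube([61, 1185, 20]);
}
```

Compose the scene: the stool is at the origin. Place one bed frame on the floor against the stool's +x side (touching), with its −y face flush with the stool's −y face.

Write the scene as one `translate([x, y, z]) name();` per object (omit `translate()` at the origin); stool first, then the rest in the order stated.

stool();
translate([278, 0, 0]) bed_frame();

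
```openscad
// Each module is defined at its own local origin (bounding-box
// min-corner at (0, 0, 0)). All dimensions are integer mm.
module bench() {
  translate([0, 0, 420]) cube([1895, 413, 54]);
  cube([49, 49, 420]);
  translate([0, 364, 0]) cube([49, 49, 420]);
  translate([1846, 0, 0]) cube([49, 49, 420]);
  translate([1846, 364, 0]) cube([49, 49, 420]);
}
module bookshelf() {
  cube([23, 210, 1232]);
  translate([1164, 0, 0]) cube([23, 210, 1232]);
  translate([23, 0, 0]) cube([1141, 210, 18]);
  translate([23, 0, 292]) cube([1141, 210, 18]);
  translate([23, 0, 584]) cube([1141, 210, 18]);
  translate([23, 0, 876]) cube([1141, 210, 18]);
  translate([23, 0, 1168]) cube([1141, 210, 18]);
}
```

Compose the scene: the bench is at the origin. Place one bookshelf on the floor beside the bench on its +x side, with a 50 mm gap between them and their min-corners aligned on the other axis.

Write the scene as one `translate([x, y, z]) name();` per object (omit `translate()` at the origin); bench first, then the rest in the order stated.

bench();
translate([1945, 0, 0]) bookshelf();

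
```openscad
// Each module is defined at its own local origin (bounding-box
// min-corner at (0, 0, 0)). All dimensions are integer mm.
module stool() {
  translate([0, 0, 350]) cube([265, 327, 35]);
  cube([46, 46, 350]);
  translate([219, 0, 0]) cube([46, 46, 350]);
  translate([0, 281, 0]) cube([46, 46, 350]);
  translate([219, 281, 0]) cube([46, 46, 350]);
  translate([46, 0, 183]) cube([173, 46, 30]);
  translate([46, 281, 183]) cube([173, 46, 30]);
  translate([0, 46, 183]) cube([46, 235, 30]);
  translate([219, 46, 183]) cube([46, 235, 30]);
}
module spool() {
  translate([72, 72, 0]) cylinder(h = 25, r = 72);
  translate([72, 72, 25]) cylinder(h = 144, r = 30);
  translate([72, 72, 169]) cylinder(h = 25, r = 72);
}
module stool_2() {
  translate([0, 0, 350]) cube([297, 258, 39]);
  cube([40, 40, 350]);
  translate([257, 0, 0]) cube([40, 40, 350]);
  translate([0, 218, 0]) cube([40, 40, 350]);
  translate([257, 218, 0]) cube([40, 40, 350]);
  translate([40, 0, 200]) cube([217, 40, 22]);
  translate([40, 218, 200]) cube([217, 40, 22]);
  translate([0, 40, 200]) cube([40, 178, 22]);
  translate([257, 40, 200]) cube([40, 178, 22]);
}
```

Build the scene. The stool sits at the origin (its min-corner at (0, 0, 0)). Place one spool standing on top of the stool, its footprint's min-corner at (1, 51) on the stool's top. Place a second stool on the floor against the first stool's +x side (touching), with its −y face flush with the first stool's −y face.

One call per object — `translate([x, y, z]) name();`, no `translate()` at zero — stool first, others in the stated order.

stool();
translate([1, 51, 385]) spool();
translate([265, 0, 0]) stool_2();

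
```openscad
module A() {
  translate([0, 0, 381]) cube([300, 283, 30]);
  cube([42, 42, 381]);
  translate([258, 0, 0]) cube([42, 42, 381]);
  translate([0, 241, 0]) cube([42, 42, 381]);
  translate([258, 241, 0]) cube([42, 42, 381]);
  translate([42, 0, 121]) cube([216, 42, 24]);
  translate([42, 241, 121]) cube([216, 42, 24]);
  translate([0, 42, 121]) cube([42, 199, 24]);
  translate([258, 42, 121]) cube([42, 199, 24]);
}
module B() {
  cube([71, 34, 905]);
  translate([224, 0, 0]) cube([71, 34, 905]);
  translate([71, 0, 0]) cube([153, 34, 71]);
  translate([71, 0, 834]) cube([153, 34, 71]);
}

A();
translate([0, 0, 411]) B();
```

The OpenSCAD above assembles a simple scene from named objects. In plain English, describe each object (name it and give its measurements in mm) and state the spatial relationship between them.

A is a four-legged stool. The seat is a 300×283×30 mm slab whose top surface is at z = 411 mm; four square legs, each 42×42 mm in cross-section, run from the floor (z = 0) to the underside of the seat, each flush with a corner of the seat. Four stretchers, 42 mm wide and 24 mm tall, connect adjacent legs with their undersides at z = 121 mm, each running between the inner faces of the legs it joins and aligned with the legs' outer faces on the other axis.

B is a picture frame with a 153×763 mm rectangular opening (x by z) and a uniform 71 mm border on every side. Frame depth is 34 mm along y. It is built from two vertical stiles running the full outside height and two horizontal rails spanning the gap between the stiles.

The picture frame is on top of the stool.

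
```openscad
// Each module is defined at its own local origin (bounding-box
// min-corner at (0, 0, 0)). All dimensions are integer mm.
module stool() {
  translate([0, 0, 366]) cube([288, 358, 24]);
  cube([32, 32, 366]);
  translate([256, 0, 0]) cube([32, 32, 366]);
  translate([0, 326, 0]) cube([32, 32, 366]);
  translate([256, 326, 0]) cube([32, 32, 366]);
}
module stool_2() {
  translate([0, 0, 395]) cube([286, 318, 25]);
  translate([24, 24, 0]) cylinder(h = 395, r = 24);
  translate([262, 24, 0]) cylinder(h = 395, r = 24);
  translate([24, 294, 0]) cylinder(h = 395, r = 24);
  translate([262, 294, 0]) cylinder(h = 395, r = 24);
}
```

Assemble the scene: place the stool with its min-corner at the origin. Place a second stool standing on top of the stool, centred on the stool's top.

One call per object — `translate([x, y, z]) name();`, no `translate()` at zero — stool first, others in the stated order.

stool();
translate([1, 20, 390]) stool_2();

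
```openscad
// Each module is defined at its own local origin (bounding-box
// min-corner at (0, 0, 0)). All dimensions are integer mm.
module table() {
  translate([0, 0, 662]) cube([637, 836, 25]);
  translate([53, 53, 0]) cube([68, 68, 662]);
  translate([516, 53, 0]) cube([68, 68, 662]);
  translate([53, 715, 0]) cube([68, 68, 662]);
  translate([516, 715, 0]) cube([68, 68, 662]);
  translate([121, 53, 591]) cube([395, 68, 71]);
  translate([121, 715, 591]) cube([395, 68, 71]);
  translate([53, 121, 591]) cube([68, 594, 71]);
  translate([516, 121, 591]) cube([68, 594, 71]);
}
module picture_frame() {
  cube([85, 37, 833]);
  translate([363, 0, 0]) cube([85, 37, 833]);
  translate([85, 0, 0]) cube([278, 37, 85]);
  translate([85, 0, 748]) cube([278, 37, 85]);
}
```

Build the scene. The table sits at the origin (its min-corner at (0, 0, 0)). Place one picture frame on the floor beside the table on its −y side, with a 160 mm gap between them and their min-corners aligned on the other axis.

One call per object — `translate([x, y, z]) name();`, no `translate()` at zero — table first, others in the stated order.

table();
translate([0, -197, 0]) picture_frame();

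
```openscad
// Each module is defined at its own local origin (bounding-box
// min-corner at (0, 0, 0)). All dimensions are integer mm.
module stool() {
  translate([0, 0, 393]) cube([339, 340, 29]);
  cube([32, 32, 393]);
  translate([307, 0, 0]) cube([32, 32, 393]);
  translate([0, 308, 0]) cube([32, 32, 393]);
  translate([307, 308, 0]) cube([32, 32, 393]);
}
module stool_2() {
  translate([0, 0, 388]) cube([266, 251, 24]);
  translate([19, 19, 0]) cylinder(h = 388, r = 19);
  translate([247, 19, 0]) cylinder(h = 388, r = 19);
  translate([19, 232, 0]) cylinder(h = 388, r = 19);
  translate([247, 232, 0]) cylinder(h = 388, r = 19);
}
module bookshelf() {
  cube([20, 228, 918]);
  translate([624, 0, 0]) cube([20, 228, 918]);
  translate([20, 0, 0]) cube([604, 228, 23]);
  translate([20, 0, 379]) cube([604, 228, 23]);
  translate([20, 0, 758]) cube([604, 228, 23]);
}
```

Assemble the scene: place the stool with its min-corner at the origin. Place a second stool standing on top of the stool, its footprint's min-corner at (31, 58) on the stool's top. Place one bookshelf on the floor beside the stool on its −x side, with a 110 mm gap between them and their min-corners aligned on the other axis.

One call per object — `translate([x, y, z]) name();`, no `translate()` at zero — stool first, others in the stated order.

stool();
translate([31, 58, 422]) stool_2();
translate([-754, 0, 0]) bookshelf();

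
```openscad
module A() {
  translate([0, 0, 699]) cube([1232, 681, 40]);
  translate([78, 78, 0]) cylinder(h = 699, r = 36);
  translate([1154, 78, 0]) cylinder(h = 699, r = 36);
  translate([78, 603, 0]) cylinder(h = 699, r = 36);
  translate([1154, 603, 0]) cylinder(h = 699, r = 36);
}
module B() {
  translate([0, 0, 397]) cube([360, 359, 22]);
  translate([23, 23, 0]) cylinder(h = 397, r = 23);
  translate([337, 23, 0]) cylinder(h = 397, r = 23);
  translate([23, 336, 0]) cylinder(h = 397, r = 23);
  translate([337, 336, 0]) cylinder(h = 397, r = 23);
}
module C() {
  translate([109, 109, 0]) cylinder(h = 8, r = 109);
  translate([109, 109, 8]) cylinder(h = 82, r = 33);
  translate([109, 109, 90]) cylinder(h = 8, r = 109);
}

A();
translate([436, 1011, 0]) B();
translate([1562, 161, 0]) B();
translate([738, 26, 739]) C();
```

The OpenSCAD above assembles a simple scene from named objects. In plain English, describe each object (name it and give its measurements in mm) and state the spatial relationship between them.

A is a table with a 1232×681 mm rectangular top, 40 mm thick, top surface at z = 739 mm, supported by four round legs of 72 mm diameter, each leg's bounding box inset 42 mm from the nearest pair of top edges, running from the floor.

B is a four-legged stool. The seat is a 360×359×22 mm slab whose top surface is at z = 419 mm; four round legs, each 46 mm in diameter, run from the floor (z = 0) to the underside of the seat, each leg's axis is inset half a diameter from the nearest pair of seat edges (so the leg's bounding box is flush with the corner).

C is a spool: two coaxial disc flanges of radius 109 mm and thickness 8 mm, joined by a core cylinder of radius 33 mm and height 82 mm. The lower flange rests on z = 0 and the three cylinders share a vertical axis.

Two stools sit around the table at the +y, +x sides. The spool is on top of the table.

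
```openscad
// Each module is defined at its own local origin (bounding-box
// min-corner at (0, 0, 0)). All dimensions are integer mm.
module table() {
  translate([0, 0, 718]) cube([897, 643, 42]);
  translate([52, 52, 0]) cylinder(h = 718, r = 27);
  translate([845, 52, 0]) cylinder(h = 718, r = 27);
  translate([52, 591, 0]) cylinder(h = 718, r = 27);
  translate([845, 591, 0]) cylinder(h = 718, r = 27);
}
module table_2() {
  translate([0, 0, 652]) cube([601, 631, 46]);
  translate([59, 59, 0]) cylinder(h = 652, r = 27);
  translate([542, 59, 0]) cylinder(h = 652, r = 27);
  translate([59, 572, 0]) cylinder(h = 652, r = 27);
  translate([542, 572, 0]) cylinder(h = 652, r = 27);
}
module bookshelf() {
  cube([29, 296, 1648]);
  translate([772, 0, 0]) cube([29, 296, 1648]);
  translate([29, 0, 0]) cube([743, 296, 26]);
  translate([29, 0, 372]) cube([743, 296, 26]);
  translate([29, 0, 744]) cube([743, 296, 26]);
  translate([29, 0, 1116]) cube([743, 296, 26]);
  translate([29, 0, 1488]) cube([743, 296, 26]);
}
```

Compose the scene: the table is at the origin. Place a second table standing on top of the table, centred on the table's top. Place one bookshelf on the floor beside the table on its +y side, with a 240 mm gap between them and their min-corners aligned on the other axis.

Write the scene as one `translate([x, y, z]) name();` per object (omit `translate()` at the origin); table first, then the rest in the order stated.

table();
translate([148, 6, 760]) table_2();
translate([0, 883, 0]) bookshelf();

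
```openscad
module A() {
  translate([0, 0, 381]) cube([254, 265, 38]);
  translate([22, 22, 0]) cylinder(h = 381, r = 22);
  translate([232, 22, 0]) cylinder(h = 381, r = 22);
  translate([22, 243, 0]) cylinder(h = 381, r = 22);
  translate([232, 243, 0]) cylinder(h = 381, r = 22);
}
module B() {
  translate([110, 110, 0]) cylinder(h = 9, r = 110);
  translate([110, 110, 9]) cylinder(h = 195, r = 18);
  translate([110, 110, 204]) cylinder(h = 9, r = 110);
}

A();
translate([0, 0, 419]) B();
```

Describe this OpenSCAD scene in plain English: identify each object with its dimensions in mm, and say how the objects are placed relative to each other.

A is a four-legged stool. The seat is a 254×265×38 mm slab whose top surface is at z = 419 mm; four round legs, each 44 mm in diameter, run from the floor (z = 0) to the underside of the seat, each leg's axis is inset half a diameter from the nearest pair of seat edges (so the leg's bounding box is flush with the corner).

B is a spool: two coaxial disc flanges of radius 110 mm and thickness 9 mm, joined by a core cylinder of radius 18 mm and height 195 mm. The lower flange rests on z = 0 and the three cylinders share a vertical axis.

The spool is on top of the stool.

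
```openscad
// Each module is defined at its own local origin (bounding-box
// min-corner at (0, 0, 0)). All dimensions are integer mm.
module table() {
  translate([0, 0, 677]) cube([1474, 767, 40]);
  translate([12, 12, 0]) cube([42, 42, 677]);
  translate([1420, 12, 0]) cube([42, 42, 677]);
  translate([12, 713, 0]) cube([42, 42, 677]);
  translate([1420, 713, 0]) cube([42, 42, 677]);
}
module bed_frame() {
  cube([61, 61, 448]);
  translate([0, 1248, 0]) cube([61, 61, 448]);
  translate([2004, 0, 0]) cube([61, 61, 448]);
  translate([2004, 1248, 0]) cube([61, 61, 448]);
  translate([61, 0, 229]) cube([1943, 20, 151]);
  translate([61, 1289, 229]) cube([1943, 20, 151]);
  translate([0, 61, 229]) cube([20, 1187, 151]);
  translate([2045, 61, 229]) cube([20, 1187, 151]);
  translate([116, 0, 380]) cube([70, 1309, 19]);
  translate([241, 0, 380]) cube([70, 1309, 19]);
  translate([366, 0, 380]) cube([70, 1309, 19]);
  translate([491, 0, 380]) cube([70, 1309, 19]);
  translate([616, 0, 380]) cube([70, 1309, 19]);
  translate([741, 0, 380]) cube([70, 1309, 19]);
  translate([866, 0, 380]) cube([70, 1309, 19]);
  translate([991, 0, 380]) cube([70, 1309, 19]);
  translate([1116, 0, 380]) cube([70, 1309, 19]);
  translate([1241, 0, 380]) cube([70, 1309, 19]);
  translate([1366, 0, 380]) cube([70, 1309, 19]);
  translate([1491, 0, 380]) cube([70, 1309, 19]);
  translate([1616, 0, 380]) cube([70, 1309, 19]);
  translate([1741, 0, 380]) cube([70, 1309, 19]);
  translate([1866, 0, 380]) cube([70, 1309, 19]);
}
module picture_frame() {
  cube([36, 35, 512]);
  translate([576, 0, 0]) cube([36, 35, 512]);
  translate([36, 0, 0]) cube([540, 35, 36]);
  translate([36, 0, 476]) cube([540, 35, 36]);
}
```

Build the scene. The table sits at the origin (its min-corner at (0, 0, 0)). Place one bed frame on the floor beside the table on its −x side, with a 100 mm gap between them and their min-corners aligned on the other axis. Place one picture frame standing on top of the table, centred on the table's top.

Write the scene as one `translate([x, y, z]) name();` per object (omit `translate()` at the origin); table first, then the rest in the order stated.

table();
translate([-2165, 0, 0]) bed_frame();
translate([431, 366, 717]) picture_frame();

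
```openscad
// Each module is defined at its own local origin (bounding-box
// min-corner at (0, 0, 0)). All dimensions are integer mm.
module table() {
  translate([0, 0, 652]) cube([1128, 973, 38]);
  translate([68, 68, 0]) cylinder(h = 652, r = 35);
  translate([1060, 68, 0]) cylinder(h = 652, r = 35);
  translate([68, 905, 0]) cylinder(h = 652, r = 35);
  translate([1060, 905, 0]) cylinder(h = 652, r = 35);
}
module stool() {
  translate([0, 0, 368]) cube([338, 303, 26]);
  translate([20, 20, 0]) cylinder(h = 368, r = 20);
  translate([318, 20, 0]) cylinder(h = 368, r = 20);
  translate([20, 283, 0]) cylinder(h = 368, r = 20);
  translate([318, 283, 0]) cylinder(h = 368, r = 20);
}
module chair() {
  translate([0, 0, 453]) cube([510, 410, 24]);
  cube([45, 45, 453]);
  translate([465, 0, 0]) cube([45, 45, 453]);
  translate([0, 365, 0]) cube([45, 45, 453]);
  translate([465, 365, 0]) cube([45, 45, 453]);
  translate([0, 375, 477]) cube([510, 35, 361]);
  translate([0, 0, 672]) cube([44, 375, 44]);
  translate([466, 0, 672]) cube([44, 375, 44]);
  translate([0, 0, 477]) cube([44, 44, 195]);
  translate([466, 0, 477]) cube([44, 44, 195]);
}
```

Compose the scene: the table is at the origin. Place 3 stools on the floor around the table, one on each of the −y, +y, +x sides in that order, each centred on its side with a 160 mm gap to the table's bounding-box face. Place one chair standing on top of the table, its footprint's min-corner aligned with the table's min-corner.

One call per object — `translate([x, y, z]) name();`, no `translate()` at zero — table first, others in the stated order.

table();
translate([395, -463, 0]) stool();
translate([395, 1133, 0]) stool();
translate([1288, 335, 0]) stool();
translate([0, 0, 690]) chair();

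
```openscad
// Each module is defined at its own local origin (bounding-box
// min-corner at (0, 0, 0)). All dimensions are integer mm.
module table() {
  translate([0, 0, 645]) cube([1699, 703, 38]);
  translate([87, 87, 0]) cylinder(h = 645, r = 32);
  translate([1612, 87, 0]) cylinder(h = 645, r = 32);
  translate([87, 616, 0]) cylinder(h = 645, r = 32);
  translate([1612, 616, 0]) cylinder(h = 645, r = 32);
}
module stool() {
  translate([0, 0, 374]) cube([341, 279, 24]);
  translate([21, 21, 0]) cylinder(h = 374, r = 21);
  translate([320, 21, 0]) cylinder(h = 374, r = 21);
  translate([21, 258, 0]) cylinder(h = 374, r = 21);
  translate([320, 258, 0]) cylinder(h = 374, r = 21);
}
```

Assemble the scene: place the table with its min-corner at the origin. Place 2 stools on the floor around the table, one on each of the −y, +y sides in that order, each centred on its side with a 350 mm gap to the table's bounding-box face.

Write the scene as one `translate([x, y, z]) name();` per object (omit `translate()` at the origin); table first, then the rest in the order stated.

table();
translate([679, -629, 0]) stool();
translate([679, 1053, 0]) stool();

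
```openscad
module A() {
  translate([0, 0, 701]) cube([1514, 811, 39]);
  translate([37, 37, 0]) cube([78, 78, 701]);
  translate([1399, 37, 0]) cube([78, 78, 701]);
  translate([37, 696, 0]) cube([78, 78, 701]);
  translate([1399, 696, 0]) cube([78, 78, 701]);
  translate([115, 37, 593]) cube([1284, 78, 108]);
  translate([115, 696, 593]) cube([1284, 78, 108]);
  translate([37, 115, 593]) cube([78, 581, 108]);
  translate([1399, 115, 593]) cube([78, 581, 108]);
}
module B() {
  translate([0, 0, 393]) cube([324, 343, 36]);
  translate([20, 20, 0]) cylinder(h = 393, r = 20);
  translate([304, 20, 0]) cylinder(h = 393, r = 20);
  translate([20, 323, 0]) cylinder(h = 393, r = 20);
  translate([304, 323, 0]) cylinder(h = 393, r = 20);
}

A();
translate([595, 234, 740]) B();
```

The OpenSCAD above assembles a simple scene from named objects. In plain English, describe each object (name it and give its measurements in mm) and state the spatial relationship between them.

A is a table: top 1514 mm (x) × 811 mm (y), 39 mm thick, upper face at z = 740 mm, on four 78×78 mm square legs, each inset 37 mm from the nearest pair of top edges, running from z = 0 to the bottom of the top. Four apron rails, 78 mm thick and 108 mm tall, run between adjacent legs with their top edges flush with the underside of the top and their outer faces flush with the legs' outer faces.

B is a four-legged stool. The seat is a 324×343×36 mm slab whose top surface is at z = 429 mm; four round legs, each 40 mm in diameter, run from the floor (z = 0) to the underside of the seat, each leg's axis is inset half a diameter from the nearest pair of seat edges (so the leg's bounding box is flush with the corner).

The stool is on top of the table, centred.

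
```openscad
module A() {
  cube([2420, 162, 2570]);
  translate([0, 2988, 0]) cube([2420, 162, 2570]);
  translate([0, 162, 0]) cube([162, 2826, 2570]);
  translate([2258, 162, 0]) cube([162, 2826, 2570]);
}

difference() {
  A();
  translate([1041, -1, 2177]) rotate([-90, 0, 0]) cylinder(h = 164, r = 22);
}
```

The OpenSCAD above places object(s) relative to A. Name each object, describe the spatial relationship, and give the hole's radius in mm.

A is a house frame. The house frame has a circular hole through its front wall. The hole's radius is 22 mm.

The subtracted cylinder has r = 22 mm.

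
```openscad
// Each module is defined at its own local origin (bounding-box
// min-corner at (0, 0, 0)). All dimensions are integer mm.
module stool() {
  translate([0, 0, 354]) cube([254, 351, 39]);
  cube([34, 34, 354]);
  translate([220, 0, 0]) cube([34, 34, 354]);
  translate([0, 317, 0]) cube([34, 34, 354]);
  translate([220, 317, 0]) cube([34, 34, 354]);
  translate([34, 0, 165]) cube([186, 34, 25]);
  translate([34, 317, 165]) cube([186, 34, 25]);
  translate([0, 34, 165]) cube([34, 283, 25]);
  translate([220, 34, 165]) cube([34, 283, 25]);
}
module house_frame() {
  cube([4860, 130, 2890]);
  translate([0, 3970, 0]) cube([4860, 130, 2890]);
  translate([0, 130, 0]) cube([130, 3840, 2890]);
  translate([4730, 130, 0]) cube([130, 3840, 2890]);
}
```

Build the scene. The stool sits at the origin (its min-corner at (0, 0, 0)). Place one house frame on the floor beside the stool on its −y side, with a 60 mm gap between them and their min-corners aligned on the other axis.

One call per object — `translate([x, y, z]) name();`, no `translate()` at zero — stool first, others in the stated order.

stool();
translate([0, -4160, 0]) house_frame();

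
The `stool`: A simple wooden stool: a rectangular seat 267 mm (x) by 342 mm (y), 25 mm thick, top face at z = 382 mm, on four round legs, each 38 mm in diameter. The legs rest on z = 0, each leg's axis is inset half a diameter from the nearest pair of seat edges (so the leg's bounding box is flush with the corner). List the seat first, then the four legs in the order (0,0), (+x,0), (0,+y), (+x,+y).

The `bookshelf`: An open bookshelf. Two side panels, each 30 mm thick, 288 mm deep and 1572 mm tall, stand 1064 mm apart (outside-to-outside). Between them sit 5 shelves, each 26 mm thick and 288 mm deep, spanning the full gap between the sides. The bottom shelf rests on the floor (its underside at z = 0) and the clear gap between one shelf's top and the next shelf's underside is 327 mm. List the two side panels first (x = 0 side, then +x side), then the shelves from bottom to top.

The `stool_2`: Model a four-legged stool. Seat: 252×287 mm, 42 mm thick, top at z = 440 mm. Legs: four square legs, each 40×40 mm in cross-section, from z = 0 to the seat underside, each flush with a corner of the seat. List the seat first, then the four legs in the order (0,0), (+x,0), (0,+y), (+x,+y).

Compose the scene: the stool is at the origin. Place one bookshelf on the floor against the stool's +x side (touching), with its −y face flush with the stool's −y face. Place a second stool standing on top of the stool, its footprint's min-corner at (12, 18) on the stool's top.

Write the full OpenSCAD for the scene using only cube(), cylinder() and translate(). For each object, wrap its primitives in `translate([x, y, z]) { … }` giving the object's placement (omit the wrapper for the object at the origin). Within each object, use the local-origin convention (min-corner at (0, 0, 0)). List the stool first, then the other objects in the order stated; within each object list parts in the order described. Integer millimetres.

translate([0, 0, 357]) cube([267, 342, 25]);
translate([19, 19, 0]) cylinder(h = 357, r = 19);
translate([248, 19, 0]) cylinder(h = 357, r = 19);
translate([19, 323, 0]) cylinder(h = 357, r = 19);
translate([248, 323, 0]) cylinder(h = 357, r = 19);
translate([267, 0, 0]) {
  cube([30, 288, 1572]);
  translate([1034, 0, 0]) cube([30, 288, 1572]);
  translate([30, 0, 0]) cube([1004, 288, 26]);
  translate([30, 0, 353]) cube([1004, 288, 26]);
  translate([30, 0, 706]) cube([1004, 288, 26]);
  translate([30, 0, 1059]) cube([1004, 288, 26]);
  translate([30, 0, 1412]) cube([1004, 288, 26]);
}
translate([12, 18, 382]) {
  translate([0, 0, 398]) cube([252, 287, 42]);
  cube([40, 40, 398]);
  translate([212, 0, 0]) cube([40, 40, 398]);
  translate([0, 247, 0]) cube([40, 40, 398]);
  translate([212, 247, 0]) cube([40, 40, 398]);
}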